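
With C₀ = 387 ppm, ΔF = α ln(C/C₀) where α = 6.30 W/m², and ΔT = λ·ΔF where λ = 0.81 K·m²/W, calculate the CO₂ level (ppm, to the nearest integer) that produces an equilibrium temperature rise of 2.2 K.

C ≈ 596 ppm

Required forcing: ΔF = ΔT/λ = 2.2/0.81 = 2.7160 W/m².
Then ln(C/387) = ΔF/6.30 = 2.7160/6.30 = 0.43111.
So C = 387 × e^0.43111 = 387 × 1.53896 = 595.58 ppm.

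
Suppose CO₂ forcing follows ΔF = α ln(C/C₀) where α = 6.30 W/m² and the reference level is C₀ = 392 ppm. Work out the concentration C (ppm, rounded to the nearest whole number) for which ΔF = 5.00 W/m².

Set 6.30 ln(C/392) = 5.00, so ln(C/392) = 5.00/6.30 = 0.79365.
Then C/392 = e^0.79365 = 2.21145, giving C = 392 × 2.21145 = 866.89 ppm.

C ≈ 867 ppm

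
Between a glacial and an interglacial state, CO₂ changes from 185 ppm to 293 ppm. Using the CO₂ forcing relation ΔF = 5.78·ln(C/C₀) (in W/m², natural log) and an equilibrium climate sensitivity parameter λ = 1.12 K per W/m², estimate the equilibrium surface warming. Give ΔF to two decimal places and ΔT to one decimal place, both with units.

ΔF = 2.66 W/m²; ΔT = 3.0 K

CO₂: 5.78 × ln(293/185) = 5.78 × ln(1.58378) = 5.78 × 0.45981 = 2.6577 W/m².
ΔT = λ ΔF = 1.12 × 2.66 = 2.9792 K.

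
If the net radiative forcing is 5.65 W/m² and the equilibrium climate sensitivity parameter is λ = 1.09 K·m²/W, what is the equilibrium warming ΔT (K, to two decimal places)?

ΔT = 6.16 K

ΔT = λ ΔF = 1.09 × 5.65 = 6.1585 K.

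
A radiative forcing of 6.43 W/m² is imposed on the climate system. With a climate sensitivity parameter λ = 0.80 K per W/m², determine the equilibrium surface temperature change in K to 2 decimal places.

ΔT = 5.14 K

ΔT = λ ΔF = 0.80 × 6.43 = 5.1440 K.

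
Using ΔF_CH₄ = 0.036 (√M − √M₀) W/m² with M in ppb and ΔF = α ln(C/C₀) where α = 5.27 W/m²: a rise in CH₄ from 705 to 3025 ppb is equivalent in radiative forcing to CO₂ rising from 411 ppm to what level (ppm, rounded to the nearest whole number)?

CH₄ forcing: 0.036 × (√3025 − √705) = 0.036 × (55.0000 − 26.5518) = 0.036 × 28.4482 = 1.02414 W/m².
Set 5.27 ln(C/411) = 1.02414: ln(C/411) = 1.02414/5.27 = 0.19433, so C = 411 × e^0.19433 = 411 × 1.21450 = 499.16 ppm.

C ≈ 499 ppm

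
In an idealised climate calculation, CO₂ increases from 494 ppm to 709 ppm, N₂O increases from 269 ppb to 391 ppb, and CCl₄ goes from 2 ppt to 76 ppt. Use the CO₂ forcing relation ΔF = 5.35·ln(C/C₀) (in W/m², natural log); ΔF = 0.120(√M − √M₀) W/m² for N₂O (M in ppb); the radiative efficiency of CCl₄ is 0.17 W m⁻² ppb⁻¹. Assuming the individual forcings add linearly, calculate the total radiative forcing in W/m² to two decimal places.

ΔF = 2.35 W/m²

CO₂: 5.35 × ln(709/494) = 5.35 × ln(1.43522) = 5.35 × 0.36132 = 1.9331 W/m².
N₂O: 0.120 × (√391 − √269) = 0.120 × (19.7737 − 16.4012) = 0.120 × 3.3725 = 0.4047 W/m².
CCl₄: Δ = 76 − 2 = 74 ppt = 0.074 ppb; ΔF = 0.17 × 0.074 = 0.0126 W/m².
Total ΔF = 1.9331 + 0.4047 + 0.0126 = 2.3504 W/m².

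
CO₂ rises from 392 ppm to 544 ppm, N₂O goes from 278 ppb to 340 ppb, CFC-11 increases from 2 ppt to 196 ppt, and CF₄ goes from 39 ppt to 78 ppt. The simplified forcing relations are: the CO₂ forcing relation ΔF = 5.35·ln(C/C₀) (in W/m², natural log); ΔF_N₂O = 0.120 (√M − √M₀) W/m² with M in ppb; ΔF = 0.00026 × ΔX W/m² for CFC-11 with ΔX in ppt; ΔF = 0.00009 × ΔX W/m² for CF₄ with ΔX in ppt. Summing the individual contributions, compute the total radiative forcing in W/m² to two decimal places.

CO₂: 5.35 × ln(544/392) = 5.35 × ln(1.38776) = 5.35 × 0.32769 = 1.7531 W/m².
N₂O: 0.120 × (√340 − √278) = 0.120 × (18.4391 − 16.6733) = 0.120 × 1.7658 = 0.2119 W/m².
CFC-11: ΔF = 0.00026 × (196 − 2) = 0.00026 × 194 = 0.0504 W/m².
CF₄: ΔF = 0.00009 × (78 − 39) = 0.00009 × 39 = 0.0035 W/m².
Total ΔF = 1.7531 + 0.2119 + 0.0504 + 0.0035 = 2.0189 W/m².

ΔF = 2.02 W/m²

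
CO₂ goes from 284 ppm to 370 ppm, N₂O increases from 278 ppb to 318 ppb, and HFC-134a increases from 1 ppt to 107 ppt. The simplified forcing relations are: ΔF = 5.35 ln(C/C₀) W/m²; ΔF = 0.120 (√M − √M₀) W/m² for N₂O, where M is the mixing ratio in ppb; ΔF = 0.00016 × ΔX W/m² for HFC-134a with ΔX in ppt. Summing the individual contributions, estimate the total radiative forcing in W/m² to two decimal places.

CO₂: 5.35 × ln(370/284) = 5.35 × ln(1.30282) = 5.35 × 0.26453 = 1.4152 W/m².
N₂O: 0.120 × (√318 − √278) = 0.120 × (17.8326 − 16.6733) = 0.120 × 1.1593 = 0.1391 W/m².
HFC-134a: ΔF = 0.00016 × (107 − 1) = 0.00016 × 106 = 0.0170 W/m².
Total ΔF = 1.4152 + 0.1391 + 0.0170 = 1.5713 W/m².

ΔF = 1.57 W/m²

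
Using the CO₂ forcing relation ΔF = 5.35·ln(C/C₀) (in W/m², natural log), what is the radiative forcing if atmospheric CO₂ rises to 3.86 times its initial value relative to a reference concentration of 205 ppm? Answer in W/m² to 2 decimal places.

ΔF = 7.23 W/m²

ΔF = 5.35 × ln(3.86) = 5.35 × 1.35067 = 7.2261 W/m².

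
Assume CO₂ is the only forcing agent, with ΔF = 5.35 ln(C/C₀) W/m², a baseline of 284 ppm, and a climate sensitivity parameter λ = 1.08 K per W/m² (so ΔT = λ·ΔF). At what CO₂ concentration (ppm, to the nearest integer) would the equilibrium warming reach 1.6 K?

Required forcing: ΔF = ΔT/λ = 1.6/1.08 = 1.4815 W/m².
Then ln(C/284) = ΔF/5.35 = 1.4815/5.35 = 0.27692.
So C = 284 × e^0.27692 = 284 × 1.31906 = 374.61 ppm.

C ≈ 375 ppm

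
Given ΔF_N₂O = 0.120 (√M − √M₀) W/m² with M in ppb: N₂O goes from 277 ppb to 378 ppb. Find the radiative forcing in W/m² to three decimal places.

N₂O: 0.120 × (√378 − √277) = 0.120 × (19.4422 − 16.6433) = 0.120 × 2.7989 = 0.3359 W/m².

ΔF = 0.336 W/m²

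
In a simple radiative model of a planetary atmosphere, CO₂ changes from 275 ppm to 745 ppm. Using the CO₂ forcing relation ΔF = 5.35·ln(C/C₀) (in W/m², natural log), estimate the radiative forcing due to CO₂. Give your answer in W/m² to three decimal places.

ΔF = 5.332 W/m²

CO₂: 5.35 × ln(745/275) = 5.35 × ln(2.70909) = 5.35 × 0.99661 = 5.3319 W/m².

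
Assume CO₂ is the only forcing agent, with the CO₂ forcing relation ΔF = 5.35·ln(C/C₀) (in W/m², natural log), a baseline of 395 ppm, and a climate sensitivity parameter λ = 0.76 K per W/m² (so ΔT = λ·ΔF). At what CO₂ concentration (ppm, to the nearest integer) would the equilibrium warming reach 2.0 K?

C ≈ 646 ppm

Required forcing: ΔF = ΔT/λ = 2.0/0.76 = 2.6316 W/m².
Then ln(C/395) = ΔF/5.35 = 2.6316/5.35 = 0.49189.
So C = 395 × e^0.49189 = 395 × 1.63540 = 645.98 ppm.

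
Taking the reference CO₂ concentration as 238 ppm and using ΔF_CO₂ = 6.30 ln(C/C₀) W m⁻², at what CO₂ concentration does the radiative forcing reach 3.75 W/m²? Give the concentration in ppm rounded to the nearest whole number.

C ≈ 432 ppm

Set 6.30 ln(C/238) = 3.75, so ln(C/238) = 3.75/6.30 = 0.59524.
Then C/238 = e^0.59524 = 1.81347, giving C = 238 × 1.81347 = 431.61 ppm.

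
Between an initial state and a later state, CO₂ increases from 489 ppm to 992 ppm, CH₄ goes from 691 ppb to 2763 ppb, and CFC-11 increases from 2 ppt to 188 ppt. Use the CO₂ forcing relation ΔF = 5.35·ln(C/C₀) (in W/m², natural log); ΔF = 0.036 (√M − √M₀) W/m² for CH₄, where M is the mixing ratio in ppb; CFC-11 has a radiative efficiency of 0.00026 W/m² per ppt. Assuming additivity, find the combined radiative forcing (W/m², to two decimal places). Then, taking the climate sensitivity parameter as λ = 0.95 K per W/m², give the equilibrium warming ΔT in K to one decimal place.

ΔF = 4.78 W/m²; ΔT = 4.5 K

CO₂: 5.35 × ln(992/489) = 5.35 × ln(2.02863) = 5.35 × 0.70736 = 3.7844 W/m².
CH₄: 0.036 × (√2763 − √691) = 0.036 × (52.5642 − 26.2869) = 0.036 × 26.2773 = 0.9460 W/m².
CFC-11: ΔF = 0.00026 × (188 − 2) = 0.00026 × 186 = 0.0484 W/m².
Total ΔF = 3.7844 + 0.9460 + 0.0484 = 4.7788 W/m².
ΔT = λ ΔF = 0.95 × 4.78 = 4.5410 K.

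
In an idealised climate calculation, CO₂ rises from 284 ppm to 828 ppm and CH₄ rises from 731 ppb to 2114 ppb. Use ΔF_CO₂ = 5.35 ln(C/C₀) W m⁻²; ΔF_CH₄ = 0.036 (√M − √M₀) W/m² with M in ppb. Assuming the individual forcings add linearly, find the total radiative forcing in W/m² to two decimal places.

CO₂: 5.35 × ln(828/284) = 5.35 × ln(2.91549) = 5.35 × 1.07004 = 5.7247 W/m².
CH₄: 0.036 × (√2114 − √731) = 0.036 × (45.9783 − 27.0370) = 0.036 × 18.9413 = 0.6819 W/m².
Total ΔF = 5.7247 + 0.6819 = 6.4066 W/m².

ΔF = 6.41 W/m²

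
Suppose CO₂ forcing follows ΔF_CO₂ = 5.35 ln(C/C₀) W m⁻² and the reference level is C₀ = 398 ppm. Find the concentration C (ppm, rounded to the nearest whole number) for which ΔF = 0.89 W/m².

Set 5.35 ln(C/398) = 0.89, so ln(C/398) = 0.89/5.35 = 0.16636.
Then C/398 = e^0.16636 = 1.18100, giving C = 398 × 1.18100 = 470.04 ppm.

C ≈ 470 ppm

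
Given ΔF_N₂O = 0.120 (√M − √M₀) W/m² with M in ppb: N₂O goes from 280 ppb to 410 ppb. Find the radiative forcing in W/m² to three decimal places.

ΔF = 0.422 W/m²

N₂O: 0.120 × (√410 − √280) = 0.120 × (20.2485 − 16.7332) = 0.120 × 3.5153 = 0.4218 W/m².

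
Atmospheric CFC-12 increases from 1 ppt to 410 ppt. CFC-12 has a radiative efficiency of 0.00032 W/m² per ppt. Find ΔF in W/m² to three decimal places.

CFC-12: ΔF = 0.00032 × (410 − 1) = 0.00032 × 409 = 0.1309 W/m².

ΔF = 0.131 W/m²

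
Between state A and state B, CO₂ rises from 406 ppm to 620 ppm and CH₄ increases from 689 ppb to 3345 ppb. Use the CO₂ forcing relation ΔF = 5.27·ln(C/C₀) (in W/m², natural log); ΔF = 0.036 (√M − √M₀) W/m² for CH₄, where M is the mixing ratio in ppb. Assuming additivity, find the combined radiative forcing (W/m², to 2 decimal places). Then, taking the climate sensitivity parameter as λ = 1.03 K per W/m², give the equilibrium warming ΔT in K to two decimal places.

CO₂: 5.27 × ln(620/406) = 5.27 × ln(1.52709) = 5.27 × 0.42336 = 2.2311 W/m².
CH₄: 0.036 × (√3345 − √689) = 0.036 × (57.8360 − 26.2488) = 0.036 × 31.5872 = 1.1371 W/m².
Total ΔF = 2.2311 + 1.1371 = 3.3682 W/m².
ΔT = λ ΔF = 1.03 × 3.37 = 3.4711 K.

ΔF = 3.37 W/m²; ΔT = 3.47 K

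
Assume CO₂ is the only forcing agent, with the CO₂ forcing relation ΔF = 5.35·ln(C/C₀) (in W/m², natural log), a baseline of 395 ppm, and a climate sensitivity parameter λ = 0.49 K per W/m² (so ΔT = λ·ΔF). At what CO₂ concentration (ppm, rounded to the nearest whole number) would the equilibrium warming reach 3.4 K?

C ≈ 1445 ppm

Required forcing: ΔF = ΔT/λ = 3.4/0.49 = 6.9388 W/m².
Then ln(C/395) = ΔF/5.35 = 6.9388/5.35 = 1.29697.
So C = 395 × e^1.29697 = 395 × 3.65820 = 1444.99 ppm.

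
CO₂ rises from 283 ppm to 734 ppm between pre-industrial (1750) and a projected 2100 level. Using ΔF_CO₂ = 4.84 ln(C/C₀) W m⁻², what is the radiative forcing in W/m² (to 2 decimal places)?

CO₂ absorption bands are partially saturated, so forcing scales with the logarithm of the concentration ratio.
CO₂: 4.84 × ln(734/283) = 4.84 × ln(2.59364) = 4.84 × 0.95306 = 4.6128 W/m².

ΔF = 4.61 W/m²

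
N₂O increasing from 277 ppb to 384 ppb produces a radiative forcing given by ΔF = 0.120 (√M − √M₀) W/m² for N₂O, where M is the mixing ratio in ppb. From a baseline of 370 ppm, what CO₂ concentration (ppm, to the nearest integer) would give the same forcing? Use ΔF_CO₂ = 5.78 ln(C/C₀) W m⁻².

N₂O forcing: 0.120 × (√384 − √277) = 0.120 × (19.5959 − 16.6433) = 0.120 × 2.9526 = 0.35431 W/m².
Set 5.78 ln(C/370) = 0.35431: ln(C/370) = 0.35431/5.78 = 0.06130, so C = 370 × e^0.06130 = 370 × 1.06322 = 393.39 ppm.

C ≈ 393 ppm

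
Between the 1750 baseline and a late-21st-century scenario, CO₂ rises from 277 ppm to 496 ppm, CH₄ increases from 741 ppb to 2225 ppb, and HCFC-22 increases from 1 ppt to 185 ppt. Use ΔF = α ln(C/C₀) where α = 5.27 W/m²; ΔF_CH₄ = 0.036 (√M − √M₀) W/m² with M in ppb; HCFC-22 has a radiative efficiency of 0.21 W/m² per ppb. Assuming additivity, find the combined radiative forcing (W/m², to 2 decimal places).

ΔF = 3.83 W/m²

CO₂: 5.27 × ln(496/277) = 5.27 × ln(1.79061) = 5.27 × 0.58256 = 3.0701 W/m².
CH₄: 0.036 × (√2225 − √741) = 0.036 × (47.1699 − 27.2213) = 0.036 × 19.9486 = 0.7181 W/m².
HCFC-22: Δ = 185 − 1 = 184 ppt = 0.184 ppb; ΔF = 0.21 × 0.184 = 0.0386 W/m².
Total ΔF = 3.0701 + 0.7181 + 0.0386 = 3.8268 W/m².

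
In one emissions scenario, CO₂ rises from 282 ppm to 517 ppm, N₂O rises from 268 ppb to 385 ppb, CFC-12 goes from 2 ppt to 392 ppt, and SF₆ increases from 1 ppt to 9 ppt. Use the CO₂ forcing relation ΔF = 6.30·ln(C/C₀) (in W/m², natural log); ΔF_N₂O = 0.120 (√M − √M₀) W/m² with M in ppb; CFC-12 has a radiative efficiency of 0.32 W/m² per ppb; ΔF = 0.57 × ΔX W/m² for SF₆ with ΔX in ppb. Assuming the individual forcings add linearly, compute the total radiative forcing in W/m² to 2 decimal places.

CO₂: 6.30 × ln(517/282) = 6.30 × ln(1.83333) = 6.30 × 0.60613 = 3.8186 W/m².
N₂O: 0.120 × (√385 − √268) = 0.120 × (19.6214 − 16.3707) = 0.120 × 3.2507 = 0.3901 W/m².
CFC-12: Δ = 392 − 2 = 390 ppt = 0.390 ppb; ΔF = 0.32 × 0.390 = 0.1248 W/m².
SF₆: Δ = 9 − 1 = 8 ppt = 0.008 ppb; ΔF = 0.57 × 0.008 = 0.0046 W/m².
Total ΔF = 3.8186 + 0.3901 + 0.1248 + 0.0046 = 4.3381 W/m².

ΔF = 4.34 W/m²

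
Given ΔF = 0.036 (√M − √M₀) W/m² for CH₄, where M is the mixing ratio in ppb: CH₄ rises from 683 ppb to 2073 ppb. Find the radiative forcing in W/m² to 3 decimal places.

CH₄: 0.036 × (√2073 − √683) = 0.036 × (45.5302 − 26.1343) = 0.036 × 19.3959 = 0.6983 W/m².

ΔF = 0.698 W/m²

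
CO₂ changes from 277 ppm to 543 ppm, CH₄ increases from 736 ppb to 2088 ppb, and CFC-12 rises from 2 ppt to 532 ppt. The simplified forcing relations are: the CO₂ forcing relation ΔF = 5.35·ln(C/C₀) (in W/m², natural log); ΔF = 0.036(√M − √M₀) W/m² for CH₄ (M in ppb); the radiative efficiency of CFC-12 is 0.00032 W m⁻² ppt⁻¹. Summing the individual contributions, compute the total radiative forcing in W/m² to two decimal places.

CO₂: 5.35 × ln(543/277) = 5.35 × ln(1.96029) = 5.35 × 0.67309 = 3.6010 W/m².
CH₄: 0.036 × (√2088 − √736) = 0.036 × (45.6946 − 27.1293) = 0.036 × 18.5653 = 0.6684 W/m².
CFC-12: ΔF = 0.00032 × (532 − 2) = 0.00032 × 530 = 0.1696 W/m².
Total ΔF = 3.6010 + 0.6684 + 0.1696 = 4.4390 W/m².

ΔF = 4.44 W/m²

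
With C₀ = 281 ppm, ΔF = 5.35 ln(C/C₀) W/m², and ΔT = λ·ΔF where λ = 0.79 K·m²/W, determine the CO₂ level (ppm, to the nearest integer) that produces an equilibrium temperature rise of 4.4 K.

C ≈ 796 ppm

Required forcing: ΔF = ΔT/λ = 4.4/0.79 = 5.5696 W/m².
Then ln(C/281) = ΔF/5.35 = 5.5696/5.35 = 1.04105.
So C = 281 × e^1.04105 = 281 × 2.83219 = 795.85 ppm.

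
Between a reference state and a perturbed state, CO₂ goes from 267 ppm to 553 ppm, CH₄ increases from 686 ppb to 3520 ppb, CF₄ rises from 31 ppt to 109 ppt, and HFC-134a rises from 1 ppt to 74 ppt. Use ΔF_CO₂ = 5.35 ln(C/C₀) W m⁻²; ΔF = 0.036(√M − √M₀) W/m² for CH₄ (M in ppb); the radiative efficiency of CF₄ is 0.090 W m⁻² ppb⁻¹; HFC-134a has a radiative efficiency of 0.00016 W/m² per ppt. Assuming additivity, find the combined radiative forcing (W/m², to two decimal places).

ΔF = 5.11 W/m²

CO₂: 5.35 × ln(553/267) = 5.35 × ln(2.07116) = 5.35 × 0.72811 = 3.8954 W/m².
CH₄: 0.036 × (√3520 − √686) = 0.036 × (59.3296 − 26.1916) = 0.036 × 33.1380 = 1.1930 W/m².
CF₄: Δ = 109 − 31 = 78 ppt = 0.078 ppb; ΔF = 0.090 × 0.078 = 0.0070 W/m².
HFC-134a: ΔF = 0.00016 × (74 − 1) = 0.00016 × 73 = 0.0117 W/m².
Total ΔF = 3.8954 + 1.1930 + 0.0070 + 0.0117 = 5.1071 W/m².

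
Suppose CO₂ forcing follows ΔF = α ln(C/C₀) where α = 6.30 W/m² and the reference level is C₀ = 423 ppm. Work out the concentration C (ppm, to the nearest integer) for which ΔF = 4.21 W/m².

C ≈ 825 ppm

Set 6.30 ln(C/423) = 4.21, so ln(C/423) = 4.21/6.30 = 0.66825.
Then C/423 = e^0.66825 = 1.95082, giving C = 423 × 1.95082 = 825.20 ppm.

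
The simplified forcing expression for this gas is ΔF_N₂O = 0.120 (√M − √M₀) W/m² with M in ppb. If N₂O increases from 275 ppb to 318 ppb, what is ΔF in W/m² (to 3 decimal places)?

N₂O: 0.120 × (√318 − √275) = 0.120 × (17.8326 − 16.5831) = 0.120 × 1.2495 = 0.1499 W/m².

ΔF = 0.150 W/m²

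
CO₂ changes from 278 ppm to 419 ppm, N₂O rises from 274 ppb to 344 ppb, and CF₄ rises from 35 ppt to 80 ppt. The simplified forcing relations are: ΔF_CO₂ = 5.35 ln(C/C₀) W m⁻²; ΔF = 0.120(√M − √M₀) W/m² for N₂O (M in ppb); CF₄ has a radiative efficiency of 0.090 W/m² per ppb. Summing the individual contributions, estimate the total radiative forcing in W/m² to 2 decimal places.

ΔF = 2.44 W/m²

CO₂: 5.35 × ln(419/278) = 5.35 × ln(1.50719) = 5.35 × 0.41025 = 2.1948 W/m².
N₂O: 0.120 × (√344 − √274) = 0.120 × (18.5472 − 16.5529) = 0.120 × 1.9943 = 0.2393 W/m².
CF₄: Δ = 80 − 35 = 45 ppt = 0.045 ppb; ΔF = 0.090 × 0.045 = 0.0041 W/m².
Total ΔF = 2.1948 + 0.2393 + 0.0041 = 2.4382 W/m².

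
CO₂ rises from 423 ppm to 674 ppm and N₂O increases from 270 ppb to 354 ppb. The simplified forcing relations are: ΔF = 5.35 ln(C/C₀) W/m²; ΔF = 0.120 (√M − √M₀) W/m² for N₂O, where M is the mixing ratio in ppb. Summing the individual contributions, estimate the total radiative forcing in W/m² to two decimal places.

ΔF = 2.78 W/m²

CO₂: 5.35 × ln(674/423) = 5.35 × ln(1.59338) = 5.35 × 0.46586 = 2.4924 W/m².
N₂O: 0.120 × (√354 − √270) = 0.120 × (18.8149 − 16.4317) = 0.120 × 2.3832 = 0.2860 W/m².
Total ΔF = 2.4924 + 0.2860 = 2.7784 W/m².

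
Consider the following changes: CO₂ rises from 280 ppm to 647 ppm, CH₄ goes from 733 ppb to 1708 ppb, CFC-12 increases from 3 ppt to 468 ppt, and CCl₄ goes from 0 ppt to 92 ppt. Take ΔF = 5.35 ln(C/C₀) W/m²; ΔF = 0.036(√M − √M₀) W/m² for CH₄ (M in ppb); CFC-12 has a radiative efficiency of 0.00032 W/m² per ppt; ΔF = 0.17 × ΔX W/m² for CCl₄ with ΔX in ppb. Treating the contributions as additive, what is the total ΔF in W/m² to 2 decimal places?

CO₂: 5.35 × ln(647/280) = 5.35 × ln(2.31071) = 5.35 × 0.83755 = 4.4809 W/m².
CH₄: 0.036 × (√1708 − √733) = 0.036 × (41.3280 − 27.0740) = 0.036 × 14.2540 = 0.5131 W/m².
CFC-12: ΔF = 0.00032 × (468 − 3) = 0.00032 × 465 = 0.1488 W/m².
CCl₄: Δ = 92 − 0 = 92 ppt = 0.092 ppb; ΔF = 0.17 × 0.092 = 0.0156 W/m².
Total ΔF = 4.4809 + 0.5131 + 0.1488 + 0.0156 = 5.1584 W/m².

ΔF = 5.16 W/m²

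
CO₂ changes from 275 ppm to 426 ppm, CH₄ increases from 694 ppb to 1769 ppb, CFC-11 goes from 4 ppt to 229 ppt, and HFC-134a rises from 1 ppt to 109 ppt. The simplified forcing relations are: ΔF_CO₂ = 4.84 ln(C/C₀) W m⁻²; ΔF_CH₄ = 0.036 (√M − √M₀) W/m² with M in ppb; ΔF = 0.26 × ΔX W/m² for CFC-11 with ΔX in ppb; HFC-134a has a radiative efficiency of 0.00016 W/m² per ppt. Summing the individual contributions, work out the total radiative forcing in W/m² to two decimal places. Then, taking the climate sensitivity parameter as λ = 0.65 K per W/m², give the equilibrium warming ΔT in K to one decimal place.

ΔF = 2.76 W/m²; ΔT = 1.8 K

CO₂: 4.84 × ln(426/275) = 4.84 × ln(1.54909) = 4.84 × 0.43767 = 2.1183 W/m².
CH₄: 0.036 × (√1769 − √694) = 0.036 × (42.0595 − 26.3439) = 0.036 × 15.7156 = 0.5658 W/m².
CFC-11: Δ = 229 − 4 = 225 ppt = 0.225 ppb; ΔF = 0.26 × 0.225 = 0.0585 W/m².
HFC-134a: ΔF = 0.00016 × (109 − 1) = 0.00016 × 108 = 0.0173 W/m².
Total ΔF = 2.1183 + 0.5658 + 0.0585 + 0.0173 = 2.7599 W/m².
ΔT = λ ΔF = 0.65 × 2.76 = 1.7940 K.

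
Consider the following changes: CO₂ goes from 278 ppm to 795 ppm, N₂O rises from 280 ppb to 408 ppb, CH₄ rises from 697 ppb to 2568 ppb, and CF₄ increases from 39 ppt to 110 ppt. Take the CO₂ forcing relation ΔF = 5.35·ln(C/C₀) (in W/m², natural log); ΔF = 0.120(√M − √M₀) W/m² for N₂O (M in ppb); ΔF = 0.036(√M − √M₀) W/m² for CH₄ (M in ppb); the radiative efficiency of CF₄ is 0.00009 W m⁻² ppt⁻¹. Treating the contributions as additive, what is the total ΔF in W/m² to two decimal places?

CO₂: 5.35 × ln(795/278) = 5.35 × ln(2.85971) = 5.35 × 1.05072 = 5.6214 W/m².
N₂O: 0.120 × (√408 − √280) = 0.120 × (20.1990 − 16.7332) = 0.120 × 3.4658 = 0.4159 W/m².
CH₄: 0.036 × (√2568 − √697) = 0.036 × (50.6754 − 26.4008) = 0.036 × 24.2746 = 0.8739 W/m².
CF₄: ΔF = 0.00009 × (110 − 39) = 0.00009 × 71 = 0.0064 W/m².
Total ΔF = 5.6214 + 0.4159 + 0.8739 + 0.0064 = 6.9176 W/m².

ΔF = 6.92 W/m²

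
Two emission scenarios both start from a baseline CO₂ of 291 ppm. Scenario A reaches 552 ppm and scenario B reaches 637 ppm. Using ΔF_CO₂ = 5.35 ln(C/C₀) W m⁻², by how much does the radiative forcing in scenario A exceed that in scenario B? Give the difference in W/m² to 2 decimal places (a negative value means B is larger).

ΔF_A = 5.35 ln(552/291) = 5.35 × 0.64022 = 3.4252 W/m².
ΔF_B = 5.35 ln(637/291) = 5.35 × 0.78345 = 4.1915 W/m².
Difference: 3.4252 − 4.1915 = -0.7663 W/m².

ΔF_A − ΔF_B = -0.77 W/m²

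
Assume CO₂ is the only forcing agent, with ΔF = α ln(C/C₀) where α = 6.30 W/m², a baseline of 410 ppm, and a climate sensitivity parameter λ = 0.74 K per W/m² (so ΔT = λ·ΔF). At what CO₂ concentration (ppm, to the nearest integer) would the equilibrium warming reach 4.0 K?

C ≈ 967 ppm

Required forcing: ΔF = ΔT/λ = 4.0/0.74 = 5.4054 W/m².
Then ln(C/410) = ΔF/6.30 = 5.4054/6.30 = 0.85800.
So C = 410 × e^0.85800 = 410 × 2.35844 = 966.96 ppm.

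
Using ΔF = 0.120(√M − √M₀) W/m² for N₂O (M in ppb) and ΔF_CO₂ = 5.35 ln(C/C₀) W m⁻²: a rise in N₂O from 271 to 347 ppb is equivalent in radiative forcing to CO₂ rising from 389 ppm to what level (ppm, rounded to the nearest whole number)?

C ≈ 408 ppm

N₂O forcing: 0.120 × (√347 − √271) = 0.120 × (18.6279 − 16.4621) = 0.120 × 2.1658 = 0.25990 W/m².
Set 5.35 ln(C/389) = 0.25990: ln(C/389) = 0.25990/5.35 = 0.04858, so C = 389 × e^0.04858 = 389 × 1.04978 = 408.36 ppm.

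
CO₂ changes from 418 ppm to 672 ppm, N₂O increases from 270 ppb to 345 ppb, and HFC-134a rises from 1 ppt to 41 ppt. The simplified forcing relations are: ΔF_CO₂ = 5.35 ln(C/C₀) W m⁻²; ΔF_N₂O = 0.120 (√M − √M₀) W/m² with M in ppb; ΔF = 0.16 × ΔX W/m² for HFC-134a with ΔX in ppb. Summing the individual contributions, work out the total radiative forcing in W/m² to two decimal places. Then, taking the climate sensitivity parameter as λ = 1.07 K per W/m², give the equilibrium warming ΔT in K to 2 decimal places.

ΔF = 2.80 W/m²; ΔT = 3.00 K

CO₂: 5.35 × ln(672/418) = 5.35 × ln(1.60766) = 5.35 × 0.47478 = 2.5401 W/m².
N₂O: 0.120 × (√345 − √270) = 0.120 × (18.5742 − 16.4317) = 0.120 × 2.1425 = 0.2571 W/m².
HFC-134a: Δ = 41 − 1 = 40 ppt = 0.040 ppb; ΔF = 0.16 × 0.040 = 0.0064 W/m².
Total ΔF = 2.5401 + 0.2571 + 0.0064 = 2.8036 W/m².
ΔT = λ ΔF = 1.07 × 2.80 = 2.9960 K.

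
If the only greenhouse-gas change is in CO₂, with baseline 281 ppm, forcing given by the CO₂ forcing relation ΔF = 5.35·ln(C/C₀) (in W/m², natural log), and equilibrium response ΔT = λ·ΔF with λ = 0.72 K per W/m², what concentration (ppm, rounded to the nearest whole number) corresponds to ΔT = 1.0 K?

Required forcing: ΔF = ΔT/λ = 1.0/0.72 = 1.3889 W/m².
Then ln(C/281) = ΔF/5.35 = 1.3889/5.35 = 0.25961.
So C = 281 × e^0.25961 = 281 × 1.29642 = 364.29 ppm.

C ≈ 364 ppm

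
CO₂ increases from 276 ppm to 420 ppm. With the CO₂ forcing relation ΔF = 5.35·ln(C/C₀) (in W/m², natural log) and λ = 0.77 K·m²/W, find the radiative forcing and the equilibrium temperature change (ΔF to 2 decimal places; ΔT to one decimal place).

CO₂: 5.35 × ln(420/276) = 5.35 × ln(1.52174) = 5.35 × 0.41985 = 2.2462 W/m².
ΔT = λ ΔF = 0.77 × 2.25 = 1.7325 K.

ΔF = 2.25 W/m²; ΔT = 1.7 K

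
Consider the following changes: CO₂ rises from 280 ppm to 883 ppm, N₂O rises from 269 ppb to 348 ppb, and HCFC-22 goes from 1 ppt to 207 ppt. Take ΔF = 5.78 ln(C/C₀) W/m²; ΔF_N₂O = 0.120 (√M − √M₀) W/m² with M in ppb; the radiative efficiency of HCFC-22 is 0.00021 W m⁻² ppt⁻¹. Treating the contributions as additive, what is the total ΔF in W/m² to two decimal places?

CO₂: 5.78 × ln(883/280) = 5.78 × ln(3.15357) = 5.78 × 1.14854 = 6.6386 W/m².
N₂O: 0.120 × (√348 − √269) = 0.120 × (18.6548 − 16.4012) = 0.120 × 2.2536 = 0.2704 W/m².
HCFC-22: ΔF = 0.00021 × (207 − 1) = 0.00021 × 206 = 0.0433 W/m².
Total ΔF = 6.6386 + 0.2704 + 0.0433 = 6.9523 W/m².

ΔF = 6.95 W/m²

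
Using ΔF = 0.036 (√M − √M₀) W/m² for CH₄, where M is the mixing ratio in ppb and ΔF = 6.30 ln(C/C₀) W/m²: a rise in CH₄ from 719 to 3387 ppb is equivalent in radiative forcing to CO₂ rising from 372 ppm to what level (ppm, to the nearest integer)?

C ≈ 445 ppm

CH₄ forcing: 0.036 × (√3387 − √719) = 0.036 × (58.1979 − 26.8142) = 0.036 × 31.3837 = 1.12981 W/m².
Set 6.30 ln(C/372) = 1.12981: ln(C/372) = 1.12981/6.30 = 0.17933, so C = 372 × e^0.17933 = 372 × 1.19642 = 445.07 ppm.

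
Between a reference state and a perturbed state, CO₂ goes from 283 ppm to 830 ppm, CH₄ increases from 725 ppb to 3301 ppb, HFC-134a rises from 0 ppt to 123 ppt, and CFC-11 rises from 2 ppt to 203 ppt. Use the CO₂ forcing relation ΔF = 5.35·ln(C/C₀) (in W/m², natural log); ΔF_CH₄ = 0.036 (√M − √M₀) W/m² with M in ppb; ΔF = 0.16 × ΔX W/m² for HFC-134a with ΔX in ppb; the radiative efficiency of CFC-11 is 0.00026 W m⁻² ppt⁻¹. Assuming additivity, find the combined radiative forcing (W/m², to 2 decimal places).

ΔF = 6.93 W/m²

CO₂: 5.35 × ln(830/283) = 5.35 × ln(2.93286) = 5.35 × 1.07598 = 5.7565 W/m².
CH₄: 0.036 × (√3301 − √725) = 0.036 × (57.4543 − 26.9258) = 0.036 × 30.5285 = 1.0990 W/m².
HFC-134a: Δ = 123 − 0 = 123 ppt = 0.123 ppb; ΔF = 0.16 × 0.123 = 0.0197 W/m².
CFC-11: ΔF = 0.00026 × (203 − 2) = 0.00026 × 201 = 0.0523 W/m².
Total ΔF = 5.7565 + 1.0990 + 0.0197 + 0.0523 = 6.9275 W/m².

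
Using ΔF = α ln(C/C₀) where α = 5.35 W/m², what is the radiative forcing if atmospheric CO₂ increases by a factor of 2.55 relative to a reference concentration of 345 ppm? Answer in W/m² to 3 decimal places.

ΔF = 5.008 W/m²

Because the forcing depends only on the ratio C/C₀, the initial concentration does not enter.
ΔF = 5.35 × ln(2.55) = 5.35 × 0.93609 = 5.0081 W/m².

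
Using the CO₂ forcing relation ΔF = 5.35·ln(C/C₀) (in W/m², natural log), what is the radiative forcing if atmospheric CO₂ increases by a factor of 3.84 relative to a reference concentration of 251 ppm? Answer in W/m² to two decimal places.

ΔF = 7.20 W/m²

ΔF = 5.35 × ln(3.84) = 5.35 × 1.34547 = 7.1983 W/m².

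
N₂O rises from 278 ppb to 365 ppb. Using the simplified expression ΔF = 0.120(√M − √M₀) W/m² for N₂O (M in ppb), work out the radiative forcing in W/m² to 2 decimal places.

ΔF = 0.29 W/m²

N₂O: 0.120 × (√365 − √278) = 0.120 × (19.1050 − 16.6733) = 0.120 × 2.4317 = 0.2918 W/m².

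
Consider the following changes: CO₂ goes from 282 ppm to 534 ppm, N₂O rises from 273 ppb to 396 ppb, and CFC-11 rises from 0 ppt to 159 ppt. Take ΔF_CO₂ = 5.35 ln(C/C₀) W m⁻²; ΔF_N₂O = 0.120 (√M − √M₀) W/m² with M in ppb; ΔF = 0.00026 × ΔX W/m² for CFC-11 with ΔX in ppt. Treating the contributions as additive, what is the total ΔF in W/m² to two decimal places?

CO₂: 5.35 × ln(534/282) = 5.35 × ln(1.89362) = 5.35 × 0.63849 = 3.4159 W/m².
N₂O: 0.120 × (√396 − √273) = 0.120 × (19.8997 − 16.5227) = 0.120 × 3.3770 = 0.4052 W/m².
CFC-11: ΔF = 0.00026 × (159 − 0) = 0.00026 × 159 = 0.0413 W/m².
Total ΔF = 3.4159 + 0.4052 + 0.0413 = 3.8624 W/m².

ΔF = 3.86 W/m²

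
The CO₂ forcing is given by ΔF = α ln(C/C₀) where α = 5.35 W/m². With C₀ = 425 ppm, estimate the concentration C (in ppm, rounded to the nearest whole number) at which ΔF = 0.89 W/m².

Set 5.35 ln(C/425) = 0.89, so ln(C/425) = 0.89/5.35 = 0.16636.
Then C/425 = e^0.16636 = 1.18100, giving C = 425 × 1.18100 = 501.93 ppm.

C ≈ 502 ppm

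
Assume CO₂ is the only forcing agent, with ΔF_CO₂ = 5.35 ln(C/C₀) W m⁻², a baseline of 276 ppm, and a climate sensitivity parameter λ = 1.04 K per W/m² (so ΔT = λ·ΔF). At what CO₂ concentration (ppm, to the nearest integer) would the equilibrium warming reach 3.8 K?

C ≈ 546 ppm

Required forcing: ΔF = ΔT/λ = 3.8/1.04 = 3.6538 W/m².
Then ln(C/276) = ΔF/5.35 = 3.6538/5.35 = 0.68295.
So C = 276 × e^0.68295 = 276 × 1.97971 = 546.40 ppm.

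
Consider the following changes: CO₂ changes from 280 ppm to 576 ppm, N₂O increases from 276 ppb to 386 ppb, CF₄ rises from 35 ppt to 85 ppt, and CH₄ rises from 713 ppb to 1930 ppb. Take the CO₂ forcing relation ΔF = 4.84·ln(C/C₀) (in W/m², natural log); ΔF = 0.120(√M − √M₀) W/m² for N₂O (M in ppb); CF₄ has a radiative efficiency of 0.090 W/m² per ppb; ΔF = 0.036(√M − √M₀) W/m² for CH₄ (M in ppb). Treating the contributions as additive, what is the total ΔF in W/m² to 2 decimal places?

ΔF = 4.48 W/m²

CO₂: 4.84 × ln(576/280) = 4.84 × ln(2.05714) = 4.84 × 0.72132 = 3.4912 W/m².
N₂O: 0.120 × (√386 − √276) = 0.120 × (19.6469 − 16.6132) = 0.120 × 3.0337 = 0.3640 W/m².
CF₄: Δ = 85 − 35 = 50 ppt = 0.050 ppb; ΔF = 0.090 × 0.050 = 0.0045 W/m².
CH₄: 0.036 × (√1930 − √713) = 0.036 × (43.9318 − 26.7021) = 0.036 × 17.2297 = 0.6203 W/m².
Total ΔF = 3.4912 + 0.3640 + 0.0045 + 0.6203 = 4.4800 W/m².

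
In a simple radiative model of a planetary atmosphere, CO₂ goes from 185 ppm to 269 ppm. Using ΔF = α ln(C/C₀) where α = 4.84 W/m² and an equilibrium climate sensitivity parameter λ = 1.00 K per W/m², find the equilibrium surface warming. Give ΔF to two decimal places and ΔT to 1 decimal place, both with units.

ΔF = 1.81 W/m²; ΔT = 1.8 K

CO₂: 4.84 × ln(269/185) = 4.84 × ln(1.45405) = 4.84 × 0.37435 = 1.8119 W/m².
ΔT = λ ΔF = 1.00 × 1.81 = 1.8100 K.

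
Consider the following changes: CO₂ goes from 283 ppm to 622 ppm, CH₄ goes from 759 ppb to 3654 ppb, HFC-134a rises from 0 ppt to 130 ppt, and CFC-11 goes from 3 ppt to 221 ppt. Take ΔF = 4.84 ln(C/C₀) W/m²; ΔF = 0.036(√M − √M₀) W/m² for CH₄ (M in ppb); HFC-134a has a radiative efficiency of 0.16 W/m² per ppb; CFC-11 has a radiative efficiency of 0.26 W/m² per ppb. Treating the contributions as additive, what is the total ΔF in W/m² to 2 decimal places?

CO₂: 4.84 × ln(622/283) = 4.84 × ln(2.19788) = 4.84 × 0.78749 = 3.8115 W/m².
CH₄: 0.036 × (√3654 − √759) = 0.036 × (60.4483 − 27.5500) = 0.036 × 32.8983 = 1.1843 W/m².
HFC-134a: Δ = 130 − 0 = 130 ppt = 0.130 ppb; ΔF = 0.16 × 0.130 = 0.0208 W/m².
CFC-11: Δ = 221 − 3 = 218 ppt = 0.218 ppb; ΔF = 0.26 × 0.218 = 0.0567 W/m².
Total ΔF = 3.8115 + 1.1843 + 0.0208 + 0.0567 = 5.0733 W/m².

ΔF = 5.07 W/m²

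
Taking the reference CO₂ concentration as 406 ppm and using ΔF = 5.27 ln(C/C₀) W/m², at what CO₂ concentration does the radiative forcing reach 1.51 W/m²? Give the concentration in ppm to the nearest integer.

Set 5.27 ln(C/406) = 1.51, so ln(C/406) = 1.51/5.27 = 0.28653.
Then C/406 = e^0.28653 = 1.33180, giving C = 406 × 1.33180 = 540.71 ppm.

C ≈ 541 ppm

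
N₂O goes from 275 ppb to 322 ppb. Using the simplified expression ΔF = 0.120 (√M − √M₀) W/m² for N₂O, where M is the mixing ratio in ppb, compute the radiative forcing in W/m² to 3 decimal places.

ΔF = 0.163 W/m²

N₂O: 0.120 × (√322 − √275) = 0.120 × (17.9444 − 16.5831) = 0.120 × 1.3613 = 0.1634 W/m².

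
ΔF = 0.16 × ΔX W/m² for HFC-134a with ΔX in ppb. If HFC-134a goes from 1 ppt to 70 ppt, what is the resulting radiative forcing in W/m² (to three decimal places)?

HFC-134a: Δ = 70 − 1 = 69 ppt = 0.069 ppb; ΔF = 0.16 × 0.069 = 0.0110 W/m².

ΔF = 0.011 W/m²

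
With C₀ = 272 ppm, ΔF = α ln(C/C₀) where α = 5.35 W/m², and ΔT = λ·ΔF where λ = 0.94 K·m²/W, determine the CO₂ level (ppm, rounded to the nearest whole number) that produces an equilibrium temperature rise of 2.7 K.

C ≈ 465 ppm

Required forcing: ΔF = ΔT/λ = 2.7/0.94 = 2.8723 W/m².
Then ln(C/272) = ΔF/5.35 = 2.8723/5.35 = 0.53688.
So C = 272 × e^0.53688 = 272 × 1.71066 = 465.30 ppm.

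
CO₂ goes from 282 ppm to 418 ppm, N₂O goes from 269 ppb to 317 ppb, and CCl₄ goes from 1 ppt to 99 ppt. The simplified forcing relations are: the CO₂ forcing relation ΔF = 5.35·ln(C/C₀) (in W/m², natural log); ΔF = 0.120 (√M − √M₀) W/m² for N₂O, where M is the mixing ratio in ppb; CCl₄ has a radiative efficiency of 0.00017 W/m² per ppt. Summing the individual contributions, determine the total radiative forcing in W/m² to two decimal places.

ΔF = 2.29 W/m²

CO₂: 5.35 × ln(418/282) = 5.35 × ln(1.48227) = 5.35 × 0.39357 = 2.1056 W/m².
N₂O: 0.120 × (√317 − √269) = 0.120 × (17.8045 − 16.4012) = 0.120 × 1.4033 = 0.1684 W/m².
CCl₄: ΔF = 0.00017 × (99 − 1) = 0.00017 × 98 = 0.0167 W/m².
Total ΔF = 2.1056 + 0.1684 + 0.0167 = 2.2907 W/m².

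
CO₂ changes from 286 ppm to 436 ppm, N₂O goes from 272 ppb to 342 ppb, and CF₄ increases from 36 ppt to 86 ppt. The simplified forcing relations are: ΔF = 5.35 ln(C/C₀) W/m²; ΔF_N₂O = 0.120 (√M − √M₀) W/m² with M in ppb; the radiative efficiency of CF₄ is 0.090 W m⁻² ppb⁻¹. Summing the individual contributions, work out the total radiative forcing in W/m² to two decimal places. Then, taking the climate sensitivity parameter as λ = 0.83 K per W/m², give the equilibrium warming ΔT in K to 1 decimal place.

CO₂: 5.35 × ln(436/286) = 5.35 × ln(1.52448) = 5.35 × 0.42165 = 2.2558 W/m².
N₂O: 0.120 × (√342 − √272) = 0.120 × (18.4932 − 16.4924) = 0.120 × 2.0008 = 0.2401 W/m².
CF₄: Δ = 86 − 36 = 50 ppt = 0.050 ppb; ΔF = 0.090 × 0.050 = 0.0045 W/m².
Total ΔF = 2.2558 + 0.2401 + 0.0045 = 2.5004 W/m².
ΔT = λ ΔF = 0.83 × 2.50 = 2.0750 K.

ΔF = 2.50 W/m²; ΔT = 2.1 K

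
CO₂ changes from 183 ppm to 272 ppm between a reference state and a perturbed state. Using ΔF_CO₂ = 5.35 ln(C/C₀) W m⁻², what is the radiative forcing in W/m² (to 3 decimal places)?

ΔF = 2.120 W/m²

CO₂ absorption bands are partially saturated, so forcing scales with the logarithm of the concentration ratio.
CO₂: 5.35 × ln(272/183) = 5.35 × ln(1.48634) = 5.35 × 0.39632 = 2.1203 W/m².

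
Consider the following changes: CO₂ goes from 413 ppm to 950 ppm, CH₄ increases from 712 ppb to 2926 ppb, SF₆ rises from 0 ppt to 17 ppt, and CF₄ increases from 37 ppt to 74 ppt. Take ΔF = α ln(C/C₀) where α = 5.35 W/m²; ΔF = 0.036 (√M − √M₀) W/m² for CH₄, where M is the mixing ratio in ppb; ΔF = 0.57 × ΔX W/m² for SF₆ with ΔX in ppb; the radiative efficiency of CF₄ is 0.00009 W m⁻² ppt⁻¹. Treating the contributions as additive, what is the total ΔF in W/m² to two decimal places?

ΔF = 5.46 W/m²

CO₂: 5.35 × ln(950/413) = 5.35 × ln(2.30024) = 5.35 × 0.83301 = 4.4566 W/m².
CH₄: 0.036 × (√2926 − √712) = 0.036 × (54.0925 − 26.6833) = 0.036 × 27.4092 = 0.9867 W/m².
SF₆: Δ = 17 − 0 = 17 ppt = 0.017 ppb; ΔF = 0.57 × 0.017 = 0.0097 W/m².
CF₄: ΔF = 0.00009 × (74 − 37) = 0.00009 × 37 = 0.0033 W/m².
Total ΔF = 4.4566 + 0.9867 + 0.0097 + 0.0033 = 5.4563 W/m².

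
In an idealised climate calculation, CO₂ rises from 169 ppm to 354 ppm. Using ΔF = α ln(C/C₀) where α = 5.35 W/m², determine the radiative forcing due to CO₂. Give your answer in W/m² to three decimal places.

ΔF = 3.956 W/m²

CO₂: 5.35 × ln(354/169) = 5.35 × ln(2.09467) = 5.35 × 0.73940 = 3.9558 W/m².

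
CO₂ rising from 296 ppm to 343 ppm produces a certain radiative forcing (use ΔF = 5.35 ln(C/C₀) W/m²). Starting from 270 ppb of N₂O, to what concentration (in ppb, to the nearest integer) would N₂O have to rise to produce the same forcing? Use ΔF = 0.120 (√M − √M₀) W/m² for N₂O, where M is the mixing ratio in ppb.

CO₂ forcing: 5.35 × ln(343/296) = 5.35 × 0.147371 = 0.78843 W/m².
Set 0.120(√M − √270) = 0.78843: √M = 0.78843/0.120 + √270 = 6.5703 + 16.4317 = 23.0020.
M = (23.0020)² = 529.09 ppb.

M ≈ 529 ppb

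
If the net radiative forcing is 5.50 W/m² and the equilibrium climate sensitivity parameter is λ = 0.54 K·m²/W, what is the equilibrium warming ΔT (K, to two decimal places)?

ΔT = 2.97 K

ΔT = λ ΔF = 0.54 × 5.50 = 2.9700 K.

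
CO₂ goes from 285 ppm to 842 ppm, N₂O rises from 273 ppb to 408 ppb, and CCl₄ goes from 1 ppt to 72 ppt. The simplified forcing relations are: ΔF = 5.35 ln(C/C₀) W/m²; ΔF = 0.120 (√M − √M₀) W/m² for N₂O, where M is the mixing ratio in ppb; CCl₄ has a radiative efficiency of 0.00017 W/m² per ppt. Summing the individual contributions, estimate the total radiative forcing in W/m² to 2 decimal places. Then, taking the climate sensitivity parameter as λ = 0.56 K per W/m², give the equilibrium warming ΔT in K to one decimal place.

CO₂: 5.35 × ln(842/285) = 5.35 × ln(2.95439) = 5.35 × 1.08329 = 5.7956 W/m².
N₂O: 0.120 × (√408 − √273) = 0.120 × (20.1990 − 16.5227) = 0.120 × 3.6763 = 0.4412 W/m².
CCl₄: ΔF = 0.00017 × (72 − 1) = 0.00017 × 71 = 0.0121 W/m².
Total ΔF = 5.7956 + 0.4412 + 0.0121 = 6.2489 W/m².
ΔT = λ ΔF = 0.56 × 6.25 = 3.5000 K.

ΔF = 6.25 W/m²; ΔT = 3.5 K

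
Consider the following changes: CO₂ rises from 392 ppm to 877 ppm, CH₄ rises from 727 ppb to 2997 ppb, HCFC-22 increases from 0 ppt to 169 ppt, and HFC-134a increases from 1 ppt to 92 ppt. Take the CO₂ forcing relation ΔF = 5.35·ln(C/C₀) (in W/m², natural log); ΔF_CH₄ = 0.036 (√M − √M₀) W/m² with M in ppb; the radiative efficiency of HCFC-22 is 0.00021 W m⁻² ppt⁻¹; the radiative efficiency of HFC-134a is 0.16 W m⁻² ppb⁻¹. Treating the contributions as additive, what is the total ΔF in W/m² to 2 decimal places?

CO₂: 5.35 × ln(877/392) = 5.35 × ln(2.23724) = 5.35 × 0.80524 = 4.3080 W/m².
CH₄: 0.036 × (√2997 − √727) = 0.036 × (54.7449 − 26.9629) = 0.036 × 27.7820 = 1.0002 W/m².
HCFC-22: ΔF = 0.00021 × (169 − 0) = 0.00021 × 169 = 0.0355 W/m².
HFC-134a: Δ = 92 − 1 = 91 ppt = 0.091 ppb; ΔF = 0.16 × 0.091 = 0.0146 W/m².
Total ΔF = 4.3080 + 1.0002 + 0.0355 + 0.0146 = 5.3583 W/m².

ΔF = 5.36 W/m²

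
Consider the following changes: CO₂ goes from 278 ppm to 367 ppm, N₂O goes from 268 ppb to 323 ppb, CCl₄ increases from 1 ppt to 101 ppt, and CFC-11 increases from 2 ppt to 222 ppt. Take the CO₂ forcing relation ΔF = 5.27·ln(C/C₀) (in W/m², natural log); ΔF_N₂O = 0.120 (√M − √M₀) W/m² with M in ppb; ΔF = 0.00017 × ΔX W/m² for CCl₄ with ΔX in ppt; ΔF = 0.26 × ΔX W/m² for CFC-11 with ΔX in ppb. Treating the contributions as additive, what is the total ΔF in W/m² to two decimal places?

ΔF = 1.73 W/m²

CO₂: 5.27 × ln(367/278) = 5.27 × ln(1.32014) = 5.27 × 0.27774 = 1.4637 W/m².
N₂O: 0.120 × (√323 − √268) = 0.120 × (17.9722 − 16.3707) = 0.120 × 1.6015 = 0.1922 W/m².
CCl₄: ΔF = 0.00017 × (101 − 1) = 0.00017 × 100 = 0.0170 W/m².
CFC-11: Δ = 222 − 2 = 220 ppt = 0.220 ppb; ΔF = 0.26 × 0.220 = 0.0572 W/m².
Total ΔF = 1.4637 + 0.1922 + 0.0170 + 0.0572 = 1.7301 W/m².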